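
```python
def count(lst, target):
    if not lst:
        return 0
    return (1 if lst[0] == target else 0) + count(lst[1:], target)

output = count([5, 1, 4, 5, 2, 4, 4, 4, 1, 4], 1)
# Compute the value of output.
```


count([5, 1, 4, 5, 2, 4, 4, 4, 1, 4], 1)
lst[0]=5 != 1: 0 + count([1, 4, 5, 2, 4, 4, 4, 1, 4], 1)
lst[0]=1 == 1: 1 + count([4, 5, 2, 4, 4, 4, 1, 4], 1)
lst[0]=4 != 1: 0 + count([5, 2, 4, 4, 4, 1, 4], 1)
lst[0]=5 != 1: 0 + count([2, 4, 4, 4, 1, 4], 1)
lst[0]=2 != 1: 0 + count([4, 4, 4, 1, 4], 1)
lst[0]=4 != 1: 0 + count([4, 4, 1, 4], 1)
lst[0]=4 != 1: 0 + count([4, 1, 4], 1)
lst[0]=4 != 1: 0 + count([1, 4], 1)
lst[0]=1 == 1: 1 + count([4], 1)
lst[0]=4 != 1: 0 + count([], 1)
= 2


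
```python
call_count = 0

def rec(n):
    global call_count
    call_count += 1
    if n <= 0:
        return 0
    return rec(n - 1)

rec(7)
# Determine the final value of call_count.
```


rec(7) calls rec(6) calls ... calls rec(0)
Total calls: 7 + 1 (for base case) = 8


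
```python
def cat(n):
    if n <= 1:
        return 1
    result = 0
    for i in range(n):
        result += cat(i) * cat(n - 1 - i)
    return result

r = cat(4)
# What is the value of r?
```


cat(4)
= sum of cat(i) * cat(4-1-i) for i in 0..3
First compute sub-values bottom-up:
  cat(0) = 1, cat(1) = 1
  cat(2) = 1*1 + 1*1 = 2
  cat(3) = 1*2 + 1*1 + 2*1 = 5
Now cat(4):
  cat(0)*cat(3) = 1*5 = 5
  cat(1)*cat(2) = 1*2 = 2
  cat(2)*cat(1) = 2*1 = 2
  cat(3)*cat(0) = 5*1 = 5
= 5 + 2 + 2 + 5
= 14


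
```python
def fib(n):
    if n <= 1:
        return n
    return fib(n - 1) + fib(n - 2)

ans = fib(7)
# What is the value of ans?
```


fib(7)
= fib(6) + fib(5)
= (fib(5) + fib(4)) + fib(5)
Computing bottom-up: fib(0)=0, fib(1)=1, fib(2)=1, fib(3)=2, fib(4)=3, fib(5)=5, fib(6)=8, fib(7)=13
= 13


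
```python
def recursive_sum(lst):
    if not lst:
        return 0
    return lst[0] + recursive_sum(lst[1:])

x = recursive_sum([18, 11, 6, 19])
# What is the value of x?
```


recursive_sum([18, 11, 6, 19])
= 18 + recursive_sum([11, 6, 19])
= 18 + 11 + recursive_sum([6, 19])
= 18 + 11 + 6 + recursive_sum([19])
= 18 + 11 + 6 + 19 + recursive_sum([])
= 18 + 11 + 6 + 19 + 0
= 54


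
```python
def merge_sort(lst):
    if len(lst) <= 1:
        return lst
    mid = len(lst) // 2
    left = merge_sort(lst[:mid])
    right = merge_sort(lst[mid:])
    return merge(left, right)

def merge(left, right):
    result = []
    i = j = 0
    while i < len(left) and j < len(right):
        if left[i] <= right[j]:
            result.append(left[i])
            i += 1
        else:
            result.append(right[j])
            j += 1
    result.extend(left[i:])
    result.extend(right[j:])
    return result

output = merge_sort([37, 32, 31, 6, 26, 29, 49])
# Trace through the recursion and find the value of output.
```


merge_sort([37, 32, 31, 6, 26, 29, 49])
Split into [37, 32, 31] and [6, 26, 29, 49]
Left sorted: [31, 32, 37]
Right sorted: [6, 26, 29, 49]
Merge [31, 32, 37] and [6, 26, 29, 49]
= [6, 26, 29, 31, 32, 37, 49]


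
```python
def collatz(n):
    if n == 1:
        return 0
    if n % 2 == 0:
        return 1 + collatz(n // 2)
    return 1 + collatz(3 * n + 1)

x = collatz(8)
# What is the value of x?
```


collatz(8)
8 is even -> collatz(4)
4 is even -> collatz(2)
2 is even -> collatz(1)
Reached 1 after 3 steps
= 3


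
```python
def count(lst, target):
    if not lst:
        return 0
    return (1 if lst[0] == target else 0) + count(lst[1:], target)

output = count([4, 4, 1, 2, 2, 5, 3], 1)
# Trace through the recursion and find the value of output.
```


count([4, 4, 1, 2, 2, 5, 3], 1)
lst[0]=4 != 1: 0 + count([4, 1, 2, 2, 5, 3], 1)
lst[0]=4 != 1: 0 + count([1, 2, 2, 5, 3], 1)
lst[0]=1 == 1: 1 + count([2, 2, 5, 3], 1)
lst[0]=2 != 1: 0 + count([2, 5, 3], 1)
lst[0]=2 != 1: 0 + count([5, 3], 1)
lst[0]=5 != 1: 0 + count([3], 1)
lst[0]=3 != 1: 0 + count([], 1)
= 1


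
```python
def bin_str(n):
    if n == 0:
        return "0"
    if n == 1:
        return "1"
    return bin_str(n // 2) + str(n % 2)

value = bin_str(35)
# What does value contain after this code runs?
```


bin_str(35)
= bin_str(17) + "1"
= bin_str(8) + "1" + "1"
= bin_str(4) + "0" + "1" + "1"
= bin_str(2) + "0" + "0" + "1" + "1"
= bin_str(1) + "0" + "0" + "0" + "1" + "1"
= "1" + "0" + "0" + "0" + "1" + "1"
= "100011"


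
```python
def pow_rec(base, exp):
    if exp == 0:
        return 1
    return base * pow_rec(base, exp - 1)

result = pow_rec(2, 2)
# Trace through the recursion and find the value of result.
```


pow_rec(2, 2)
= 2 * pow_rec(2, 1)
= 2 * 2 * pow_rec(2, 0)
= 2 * 2 * 1
= 4


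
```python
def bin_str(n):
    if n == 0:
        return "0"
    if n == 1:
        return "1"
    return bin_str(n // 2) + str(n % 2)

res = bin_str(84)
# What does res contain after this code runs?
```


bin_str(84)
= bin_str(42) + "0"
= bin_str(21) + "0" + "0"
= bin_str(10) + "1" + "0" + "0"
= bin_str(5) + "0" + "1" + "0" + "0"
= bin_str(2) + "1" + "0" + "1" + "0" + "0"
= bin_str(1) + "0" + "1" + "0" + "1" + "0" + "0"
= "1" + "0" + "1" + "0" + "1" + "0" + "0"
= "1010100"


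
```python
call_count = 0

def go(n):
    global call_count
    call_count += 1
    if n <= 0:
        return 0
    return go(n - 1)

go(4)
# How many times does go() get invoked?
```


go(4) calls go(3) calls ... calls go(0)
Total calls: 4 + 1 (for base case) = 5


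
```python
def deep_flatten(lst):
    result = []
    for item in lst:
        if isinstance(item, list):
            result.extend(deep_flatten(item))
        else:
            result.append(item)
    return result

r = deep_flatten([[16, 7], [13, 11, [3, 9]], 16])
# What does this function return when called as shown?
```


deep_flatten([[16, 7], [13, 11, [3, 9]], 16])
Processing each element:
  [16, 7] is a list -> deep_flatten recursively -> [16, 7]
  [13, 11, [3, 9]] is a list -> deep_flatten recursively -> [13, 11, 3, 9]
  16 is not a list -> append 16
= [16, 7, 13, 11, 3, 9, 16]


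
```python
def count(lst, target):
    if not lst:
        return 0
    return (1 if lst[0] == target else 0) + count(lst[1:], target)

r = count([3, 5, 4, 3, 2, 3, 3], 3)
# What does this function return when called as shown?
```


count([3, 5, 4, 3, 2, 3, 3], 3)
lst[0]=3 == 3: 1 + count([5, 4, 3, 2, 3, 3], 3)
lst[0]=5 != 3: 0 + count([4, 3, 2, 3, 3], 3)
lst[0]=4 != 3: 0 + count([3, 2, 3, 3], 3)
lst[0]=3 == 3: 1 + count([2, 3, 3], 3)
lst[0]=2 != 3: 0 + count([3, 3], 3)
lst[0]=3 == 3: 1 + count([3], 3)
lst[0]=3 == 3: 1 + count([], 3)
= 4


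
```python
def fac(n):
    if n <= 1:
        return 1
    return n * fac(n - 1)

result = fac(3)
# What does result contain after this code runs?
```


fac(3)
= 3 * fac(2)
= 3 * 2 * fac(1)
= 3 * 2 * 1
= 6


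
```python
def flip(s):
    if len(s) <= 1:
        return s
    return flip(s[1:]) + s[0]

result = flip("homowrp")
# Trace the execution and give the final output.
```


flip("homowrp")
= flip("omowrp") + "h"
= flip("mowrp") + "o" + "h"
= flip("owrp") + "m" + "o" + "h"
= flip("wrp") + "o" + "m" + "o" + "h"
= flip("rp") + "w" + "o" + "m" + "o" + "h"
= flip("p") + "r" + "w" + "o" + "m" + "o" + "h"
= "p" + "r" + "w" + "o" + "m" + "o" + "h"
= "prwomoh"


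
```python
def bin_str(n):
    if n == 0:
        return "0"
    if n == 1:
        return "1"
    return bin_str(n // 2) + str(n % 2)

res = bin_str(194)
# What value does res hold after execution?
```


bin_str(194)
= bin_str(97) + "0"
= bin_str(48) + "1" + "0"
= bin_str(24) + "0" + "1" + "0"
= bin_str(12) + "0" + "0" + "1" + "0"
= bin_str(6) + "0" + "0" + "0" + "1" + "0"
= bin_str(3) + "0" + "0" + "0" + "0" + "1" + "0"
= bin_str(1) + "1" + "0" + "0" + "0" + "0" + "1" + "0"
= "1" + "1" + "0" + "0" + "0" + "0" + "1" + "0"
= "11000010"


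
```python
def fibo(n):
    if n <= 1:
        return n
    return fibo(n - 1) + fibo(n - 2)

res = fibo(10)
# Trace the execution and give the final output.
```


fibo(10)
= fibo(9) + fibo(8)
= (fibo(8) + fibo(7)) + fibo(8)
Computing bottom-up: fibo(0)=0, fibo(1)=1, fibo(2)=1, fibo(3)=2, fibo(4)=3, fibo(5)=5, fibo(6)=8, fibo(7)=13, fibo(8)=21, fibo(9)=34, fibo(10)=55
= 55


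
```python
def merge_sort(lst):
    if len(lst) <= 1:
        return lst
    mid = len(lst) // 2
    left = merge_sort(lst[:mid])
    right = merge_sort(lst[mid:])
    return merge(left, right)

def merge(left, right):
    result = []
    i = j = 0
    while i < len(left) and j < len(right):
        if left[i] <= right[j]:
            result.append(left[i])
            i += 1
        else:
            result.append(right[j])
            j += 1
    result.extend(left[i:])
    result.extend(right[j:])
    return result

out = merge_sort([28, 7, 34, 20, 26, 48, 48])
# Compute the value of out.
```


merge_sort([28, 7, 34, 20, 26, 48, 48])
Split into [28, 7, 34] and [20, 26, 48, 48]
Left sorted: [7, 28, 34]
Right sorted: [20, 26, 48, 48]
Merge [7, 28, 34] and [20, 26, 48, 48]
= [7, 20, 26, 28, 34, 48, 48]


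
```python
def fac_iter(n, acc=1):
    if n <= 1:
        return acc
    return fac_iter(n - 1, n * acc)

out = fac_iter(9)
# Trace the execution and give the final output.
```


fac_iter(9, 1)
= fac_iter(8, 9 * 1) = fac_iter(8, 9)
= fac_iter(7, 8 * 9) = fac_iter(7, 72)
= fac_iter(6, 7 * 72) = fac_iter(6, 504)
= fac_iter(5, 6 * 504) = fac_iter(5, 3024)
= fac_iter(4, 5 * 3024) = fac_iter(4, 15120)
= fac_iter(3, 4 * 15120) = fac_iter(3, 60480)
= fac_iter(2, 3 * 60480) = fac_iter(2, 181440)
= fac_iter(1, 2 * 181440) = fac_iter(1, 362880)
n <= 1, return acc = 362880


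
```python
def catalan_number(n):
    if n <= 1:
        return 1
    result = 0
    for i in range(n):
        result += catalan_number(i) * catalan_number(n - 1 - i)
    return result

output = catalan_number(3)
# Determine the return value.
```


catalan_number(3)
= sum of catalan_number(i) * catalan_number(3-1-i) for i in 0..2
First compute sub-values bottom-up:
  catalan_number(0) = 1, catalan_number(1) = 1
  catalan_number(2) = 1*1 + 1*1 = 2
Now catalan_number(3):
  catalan_number(0)*catalan_number(2) = 1*2 = 2
  catalan_number(1)*catalan_number(1) = 1*1 = 1
  catalan_number(2)*catalan_number(0) = 2*1 = 2
= 2 + 1 + 2
= 5


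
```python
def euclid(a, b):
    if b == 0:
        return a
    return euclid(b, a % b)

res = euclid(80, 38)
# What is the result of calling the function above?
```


euclid(80, 38)
= euclid(38, 80 % 38) = euclid(38, 4)
= euclid(4, 38 % 4) = euclid(4, 2)
= euclid(2, 4 % 2) = euclid(2, 0)
b == 0, return a = 2


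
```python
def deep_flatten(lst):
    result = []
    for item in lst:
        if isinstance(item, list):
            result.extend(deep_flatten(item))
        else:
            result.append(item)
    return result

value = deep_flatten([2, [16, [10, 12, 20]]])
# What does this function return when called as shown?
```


deep_flatten([2, [16, [10, 12, 20]]])
Processing each element:
  2 is not a list -> append 2
  [16, [10, 12, 20]] is a list -> deep_flatten recursively -> [16, 10, 12, 20]
= [2, 16, 10, 12, 20]


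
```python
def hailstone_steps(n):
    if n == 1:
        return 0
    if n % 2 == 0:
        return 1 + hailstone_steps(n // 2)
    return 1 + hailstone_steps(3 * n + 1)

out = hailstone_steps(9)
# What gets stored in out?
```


hailstone_steps(9)
9 is odd -> 3*9+1 = 28 -> hailstone_steps(28)
28 is even -> hailstone_steps(14)
14 is even -> hailstone_steps(7)
7 is odd -> 3*7+1 = 22 -> hailstone_steps(22)
22 is even -> hailstone_steps(11)
11 is odd -> 3*11+1 = 34 -> hailstone_steps(34)
34 is even -> hailstone_steps(17)
17 is odd -> 3*17+1 = 52 -> hailstone_steps(52)
52 is even -> hailstone_steps(26)
26 is even -> hailstone_steps(13)
13 is odd -> 3*13+1 = 40 -> hailstone_steps(40)
40 is even -> hailstone_steps(20)
20 is even -> hailstone_steps(10)
10 is even -> hailstone_steps(5)
5 is odd -> 3*5+1 = 16 -> hailstone_steps(16)
16 is even -> hailstone_steps(8)
8 is even -> hailstone_steps(4)
4 is even -> hailstone_steps(2)
2 is even -> hailstone_steps(1)
Reached 1 after 19 steps
= 19


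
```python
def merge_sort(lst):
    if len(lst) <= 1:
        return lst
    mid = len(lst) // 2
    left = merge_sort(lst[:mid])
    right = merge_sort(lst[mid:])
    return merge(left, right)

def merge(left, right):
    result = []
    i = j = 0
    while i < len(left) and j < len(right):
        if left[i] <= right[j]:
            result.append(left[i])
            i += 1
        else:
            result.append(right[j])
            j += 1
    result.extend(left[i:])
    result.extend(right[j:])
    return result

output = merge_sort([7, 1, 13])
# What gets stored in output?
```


merge_sort([7, 1, 13])
Split into [7] and [1, 13]
Left sorted: [7]
Right sorted: [1, 13]
Merge [7] and [1, 13]
= [1, 7, 13]


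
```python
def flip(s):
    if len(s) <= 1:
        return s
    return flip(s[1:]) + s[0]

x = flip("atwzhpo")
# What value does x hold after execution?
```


flip("atwzhpo")
= flip("twzhpo") + "a"
= flip("wzhpo") + "t" + "a"
= flip("zhpo") + "w" + "t" + "a"
= flip("hpo") + "z" + "w" + "t" + "a"
= flip("po") + "h" + "z" + "w" + "t" + "a"
= flip("o") + "p" + "h" + "z" + "w" + "t" + "a"
= "o" + "p" + "h" + "z" + "w" + "t" + "a"
= "ophzwta"


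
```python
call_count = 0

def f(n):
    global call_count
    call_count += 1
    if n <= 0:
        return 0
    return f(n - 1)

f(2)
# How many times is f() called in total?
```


f(2) calls f(1) calls ... calls f(0)
Total calls: 2 + 1 (for base case) = 3


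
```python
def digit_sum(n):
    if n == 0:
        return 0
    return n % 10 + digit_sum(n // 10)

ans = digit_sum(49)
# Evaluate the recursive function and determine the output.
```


digit_sum(49)
= 9 + digit_sum(4)
= 9 + 4 + digit_sum(0)
= 9 + 4 + 0
= 13


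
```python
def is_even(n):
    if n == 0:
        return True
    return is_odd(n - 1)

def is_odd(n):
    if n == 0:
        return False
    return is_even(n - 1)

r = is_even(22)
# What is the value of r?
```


is_even(22)
= is_odd(21)
= is_even(20)
= is_odd(19)
= is_even(18)
= is_odd(17)
= is_even(16)
= is_odd(15)
= is_even(14)
= is_odd(13)
= is_even(12)
= is_odd(11)
= is_even(10)
= is_odd(9)
= is_even(8)
= is_odd(7)
= is_even(6)
= is_odd(5)
= is_even(4)
= is_odd(3)
= is_even(2)
= is_odd(1)
= is_even(0)
n == 0: return True
= True


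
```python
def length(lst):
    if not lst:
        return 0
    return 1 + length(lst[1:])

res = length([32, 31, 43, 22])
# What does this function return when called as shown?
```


length([32, 31, 43, 22])
= 1 + length([31, 43, 22])
= 1 + 1 + length([43, 22])
= 1 + 1 + 1 + length([22])
= 1 + 1 + 1 + 1 + length([])
= 1 + 1 + 1 + 1 + 0
= 4


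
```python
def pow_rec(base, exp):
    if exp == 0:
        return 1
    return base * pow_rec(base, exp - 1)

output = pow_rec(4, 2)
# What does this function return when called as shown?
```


pow_rec(4, 2)
= 4 * pow_rec(4, 1)
= 4 * 4 * pow_rec(4, 0)
= 4 * 4 * 1
= 16


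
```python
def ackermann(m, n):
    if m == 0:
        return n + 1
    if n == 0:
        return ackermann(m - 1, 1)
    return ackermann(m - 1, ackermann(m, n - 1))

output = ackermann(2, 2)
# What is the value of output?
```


ackermann(2, 2)
= ackermann(1, ackermann(2, 1))
First compute ackermann(2, 1) = 5
= ackermann(1, 5)
= 7


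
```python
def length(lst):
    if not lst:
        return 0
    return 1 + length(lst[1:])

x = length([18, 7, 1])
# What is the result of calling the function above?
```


length([18, 7, 1])
= 1 + length([7, 1])
= 1 + 1 + length([1])
= 1 + 1 + 1 + length([])
= 1 + 1 + 1 + 0
= 3


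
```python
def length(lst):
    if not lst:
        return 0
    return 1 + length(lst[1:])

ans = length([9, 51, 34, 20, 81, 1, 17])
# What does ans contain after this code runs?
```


length([9, 51, 34, 20, 81, 1, 17])
= 1 + length([51, 34, 20, 81, 1, 17])
= 1 + 1 + length([34, 20, 81, 1, 17])
= 1 + 1 + 1 + length([20, 81, 1, 17])
= 1 + 1 + 1 + 1 + length([81, 1, 17])
= 1 + 1 + 1 + 1 + 1 + length([1, 17])
= 1 + 1 + 1 + 1 + 1 + 1 + length([17])
= 1 + 1 + 1 + 1 + 1 + 1 + 1 + length([])
= 1 + 1 + 1 + 1 + 1 + 1 + 1 + 0
= 7


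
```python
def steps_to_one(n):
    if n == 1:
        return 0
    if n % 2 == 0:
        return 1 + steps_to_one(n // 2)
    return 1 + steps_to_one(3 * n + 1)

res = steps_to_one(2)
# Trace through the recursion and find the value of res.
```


steps_to_one(2)
2 is even -> steps_to_one(1)
Reached 1 after 1 steps
= 1


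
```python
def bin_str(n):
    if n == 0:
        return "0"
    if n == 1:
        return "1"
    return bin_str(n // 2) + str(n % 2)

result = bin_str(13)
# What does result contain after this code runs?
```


bin_str(13)
= bin_str(6) + "1"
= bin_str(3) + "0" + "1"
= bin_str(1) + "1" + "0" + "1"
= "1" + "1" + "0" + "1"
= "1101"


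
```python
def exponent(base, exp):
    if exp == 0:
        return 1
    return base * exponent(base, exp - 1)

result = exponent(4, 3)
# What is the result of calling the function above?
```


exponent(4, 3)
= 4 * exponent(4, 2)
= 4 * 4 * exponent(4, 1)
= 4 * 4 * 4 * exponent(4, 0)
= 4 * 4 * 4 * 1
= 64


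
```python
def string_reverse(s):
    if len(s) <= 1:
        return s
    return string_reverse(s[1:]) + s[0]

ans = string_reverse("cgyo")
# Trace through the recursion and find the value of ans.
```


string_reverse("cgyo")
= string_reverse("gyo") + "c"
= string_reverse("yo") + "g" + "c"
= string_reverse("o") + "y" + "g" + "c"
= "o" + "y" + "g" + "c"
= "oygc"


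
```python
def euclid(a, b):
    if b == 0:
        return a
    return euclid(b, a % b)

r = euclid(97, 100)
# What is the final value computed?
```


euclid(97, 100)
= euclid(100, 97 % 100) = euclid(100, 97)
= euclid(97, 100 % 97) = euclid(97, 3)
= euclid(3, 97 % 3) = euclid(3, 1)
= euclid(1, 3 % 1) = euclid(1, 0)
b == 0, return a = 1


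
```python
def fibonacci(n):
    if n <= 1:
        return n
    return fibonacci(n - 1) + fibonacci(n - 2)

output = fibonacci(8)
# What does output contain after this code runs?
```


fibonacci(8)
= fibonacci(7) + fibonacci(6)
= (fibonacci(6) + fibonacci(5)) + fibonacci(6)
Computing bottom-up: fibonacci(0)=0, fibonacci(1)=1, fibonacci(2)=1, fibonacci(3)=2, fibonacci(4)=3, fibonacci(5)=5, fibonacci(6)=8, fibonacci(7)=13, fibonacci(8)=21
= 21


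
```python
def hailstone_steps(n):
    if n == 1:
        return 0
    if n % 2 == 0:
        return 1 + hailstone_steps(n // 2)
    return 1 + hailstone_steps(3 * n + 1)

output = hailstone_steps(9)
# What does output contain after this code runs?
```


hailstone_steps(9)
9 is odd -> 3*9+1 = 28 -> hailstone_steps(28)
28 is even -> hailstone_steps(14)
14 is even -> hailstone_steps(7)
7 is odd -> 3*7+1 = 22 -> hailstone_steps(22)
22 is even -> hailstone_steps(11)
11 is odd -> 3*11+1 = 34 -> hailstone_steps(34)
34 is even -> hailstone_steps(17)
17 is odd -> 3*17+1 = 52 -> hailstone_steps(52)
52 is even -> hailstone_steps(26)
26 is even -> hailstone_steps(13)
13 is odd -> 3*13+1 = 40 -> hailstone_steps(40)
40 is even -> hailstone_steps(20)
20 is even -> hailstone_steps(10)
10 is even -> hailstone_steps(5)
5 is odd -> 3*5+1 = 16 -> hailstone_steps(16)
16 is even -> hailstone_steps(8)
8 is even -> hailstone_steps(4)
4 is even -> hailstone_steps(2)
2 is even -> hailstone_steps(1)
Reached 1 after 19 steps
= 19


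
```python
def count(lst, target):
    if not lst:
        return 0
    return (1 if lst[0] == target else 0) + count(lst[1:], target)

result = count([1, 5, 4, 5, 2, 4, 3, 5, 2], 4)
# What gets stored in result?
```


count([1, 5, 4, 5, 2, 4, 3, 5, 2], 4)
lst[0]=1 != 4: 0 + count([5, 4, 5, 2, 4, 3, 5, 2], 4)
lst[0]=5 != 4: 0 + count([4, 5, 2, 4, 3, 5, 2], 4)
lst[0]=4 == 4: 1 + count([5, 2, 4, 3, 5, 2], 4)
lst[0]=5 != 4: 0 + count([2, 4, 3, 5, 2], 4)
lst[0]=2 != 4: 0 + count([4, 3, 5, 2], 4)
lst[0]=4 == 4: 1 + count([3, 5, 2], 4)
lst[0]=3 != 4: 0 + count([5, 2], 4)
lst[0]=5 != 4: 0 + count([2], 4)
lst[0]=2 != 4: 0 + count([], 4)
= 2


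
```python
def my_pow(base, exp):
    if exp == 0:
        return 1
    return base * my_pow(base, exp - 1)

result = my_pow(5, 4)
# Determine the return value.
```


my_pow(5, 4)
= 5 * my_pow(5, 3)
= 5 * 5 * my_pow(5, 2)
= 5 * 5 * 5 * my_pow(5, 1)
= 5 * 5 * 5 * 5 * my_pow(5, 0)
= 5 * 5 * 5 * 5 * 1
= 625


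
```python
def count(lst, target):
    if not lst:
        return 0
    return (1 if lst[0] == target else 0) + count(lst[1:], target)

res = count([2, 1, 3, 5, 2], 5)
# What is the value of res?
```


count([2, 1, 3, 5, 2], 5)
lst[0]=2 != 5: 0 + count([1, 3, 5, 2], 5)
lst[0]=1 != 5: 0 + count([3, 5, 2], 5)
lst[0]=3 != 5: 0 + count([5, 2], 5)
lst[0]=5 == 5: 1 + count([2], 5)
lst[0]=2 != 5: 0 + count([], 5)
= 1


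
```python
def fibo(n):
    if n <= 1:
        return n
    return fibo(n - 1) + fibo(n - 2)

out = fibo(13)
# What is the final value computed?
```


fibo(13)
= fibo(12) + fibo(11)
= (fibo(11) + fibo(10)) + fibo(11)
Computing bottom-up: fibo(0)=0, fibo(1)=1, fibo(2)=1, fibo(3)=2, fibo(4)=3, fibo(5)=5, fibo(6)=8, fibo(7)=13, fibo(8)=21, fibo(9)=34, fibo(10)=55, fibo(11)=89, fibo(12)=144, fibo(13)=233
= 233


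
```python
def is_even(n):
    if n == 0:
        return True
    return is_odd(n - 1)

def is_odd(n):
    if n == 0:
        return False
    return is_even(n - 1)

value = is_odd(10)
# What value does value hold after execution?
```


is_odd(10)
= is_even(9)
= is_odd(8)
= is_even(7)
= is_odd(6)
= is_even(5)
= is_odd(4)
= is_even(3)
= is_odd(2)
= is_even(1)
= is_odd(0)
n == 0: return False
= False


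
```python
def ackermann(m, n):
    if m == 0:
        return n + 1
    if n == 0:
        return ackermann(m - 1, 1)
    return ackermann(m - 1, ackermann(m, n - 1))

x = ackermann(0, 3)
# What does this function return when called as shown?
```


ackermann(0, 3)
m == 0: return 3 + 1 = 4
= 4


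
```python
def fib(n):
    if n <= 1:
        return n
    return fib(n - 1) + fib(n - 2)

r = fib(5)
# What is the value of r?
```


fib(5)
= fib(4) + fib(3)
= (fib(3) + fib(2)) + fib(3)
Computing bottom-up: fib(0)=0, fib(1)=1, fib(2)=1, fib(3)=2, fib(4)=3, fib(5)=5
= 5


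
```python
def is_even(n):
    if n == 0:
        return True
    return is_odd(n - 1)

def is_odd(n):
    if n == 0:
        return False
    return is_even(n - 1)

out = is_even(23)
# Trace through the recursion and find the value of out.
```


is_even(23)
= is_odd(22)
= is_even(21)
= is_odd(20)
= is_even(19)
= is_odd(18)
= is_even(17)
= is_odd(16)
= is_even(15)
= is_odd(14)
= is_even(13)
= is_odd(12)
= is_even(11)
= is_odd(10)
= is_even(9)
= is_odd(8)
= is_even(7)
= is_odd(6)
= is_even(5)
= is_odd(4)
= is_even(3)
= is_odd(2)
= is_even(1)
= is_odd(0)
n == 0: return False
= False


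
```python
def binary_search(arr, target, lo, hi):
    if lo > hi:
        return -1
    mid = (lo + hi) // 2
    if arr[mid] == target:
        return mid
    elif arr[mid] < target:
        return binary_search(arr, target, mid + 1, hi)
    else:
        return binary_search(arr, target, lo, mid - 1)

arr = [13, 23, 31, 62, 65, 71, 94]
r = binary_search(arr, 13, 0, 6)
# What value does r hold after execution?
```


binary_search(arr, 13, 0, 6)
lo=0, hi=6, mid=3, arr[mid]=62
62 > 13, search left half
lo=0, hi=2, mid=1, arr[mid]=23
23 > 13, search left half
lo=0, hi=0, mid=0, arr[mid]=13
arr[0] == 13, found at index 0
= 0


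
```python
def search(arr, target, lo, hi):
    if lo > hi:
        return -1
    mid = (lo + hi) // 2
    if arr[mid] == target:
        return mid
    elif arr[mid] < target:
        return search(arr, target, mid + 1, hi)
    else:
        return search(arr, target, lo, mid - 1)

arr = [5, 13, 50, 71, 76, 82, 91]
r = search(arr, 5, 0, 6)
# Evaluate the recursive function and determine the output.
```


search(arr, 5, 0, 6)
lo=0, hi=6, mid=3, arr[mid]=71
71 > 5, search left half
lo=0, hi=2, mid=1, arr[mid]=13
13 > 5, search left half
lo=0, hi=0, mid=0, arr[mid]=5
arr[0] == 5, found at index 0
= 0


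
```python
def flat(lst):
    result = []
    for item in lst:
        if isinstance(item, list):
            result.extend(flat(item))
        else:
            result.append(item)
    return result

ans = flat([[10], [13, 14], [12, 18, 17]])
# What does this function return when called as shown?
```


flat([[10], [13, 14], [12, 18, 17]])
Processing each element:
  [10] is a list -> flat recursively -> [10]
  [13, 14] is a list -> flat recursively -> [13, 14]
  [12, 18, 17] is a list -> flat recursively -> [12, 18, 17]
= [10, 13, 14, 12, 18, 17]


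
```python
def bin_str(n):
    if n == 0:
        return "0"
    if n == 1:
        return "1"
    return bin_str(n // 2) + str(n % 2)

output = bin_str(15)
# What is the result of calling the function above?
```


bin_str(15)
= bin_str(7) + "1"
= bin_str(3) + "1" + "1"
= bin_str(1) + "1" + "1" + "1"
= "1" + "1" + "1" + "1"
= "1111"


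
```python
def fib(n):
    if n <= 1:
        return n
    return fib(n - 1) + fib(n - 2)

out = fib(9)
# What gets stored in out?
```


fib(9)
= fib(8) + fib(7)
= (fib(7) + fib(6)) + fib(7)
Computing bottom-up: fib(0)=0, fib(1)=1, fib(2)=1, fib(3)=2, fib(4)=3, fib(5)=5, fib(6)=8, fib(7)=13, fib(8)=21, fib(9)=34
= 34


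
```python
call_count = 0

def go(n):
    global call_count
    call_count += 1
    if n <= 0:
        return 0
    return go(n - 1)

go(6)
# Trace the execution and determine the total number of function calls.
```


go(6) calls go(5) calls ... calls go(0)
Total calls: 6 + 1 (for base case) = 7


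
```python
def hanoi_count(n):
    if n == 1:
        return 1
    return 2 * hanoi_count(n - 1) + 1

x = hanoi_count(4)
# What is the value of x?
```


hanoi_count(4)
= 2 * hanoi_count(3) + 1
= 2 * (2 * hanoi_count(2) + 1) + 1
= 2 * (2 * (2 * hanoi_count(1) + 1) + 1) + 1
Now compute bottom-up:
hanoi_count(1) = 1
hanoi_count(2) = 2 * 1 + 1 = 3
hanoi_count(3) = 2 * 3 + 1 = 7
hanoi_count(4) = 2 * 7 + 1 = 15
= 15


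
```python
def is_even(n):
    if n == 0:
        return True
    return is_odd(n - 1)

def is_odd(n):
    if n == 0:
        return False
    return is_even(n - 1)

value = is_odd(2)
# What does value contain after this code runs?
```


is_odd(2)
= is_even(1)
= is_odd(0)
n == 0: return False
= False


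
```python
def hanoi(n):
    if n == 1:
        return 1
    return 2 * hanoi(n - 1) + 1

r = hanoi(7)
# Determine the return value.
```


hanoi(7)
= 2 * hanoi(6) + 1
= 2 * (2 * hanoi(5) + 1) + 1
= 2 * (2 * (2 * hanoi(4) + 1) + 1) + 1
= 2 * (2 * (2 * (2 * hanoi(3) + 1) + 1) + 1) + 1
= 2 * (2 * (2 * (2 * (2 * hanoi(2) + 1) + 1) + 1) + 1) + 1
= 2 * (2 * (2 * (2 * (2 * (2 * hanoi(1) + 1) + 1) + 1) + 1) + 1) + 1
Now compute bottom-up:
hanoi(1) = 1
hanoi(2) = 2 * 1 + 1 = 3
hanoi(3) = 2 * 3 + 1 = 7
hanoi(4) = 2 * 7 + 1 = 15
hanoi(5) = 2 * 15 + 1 = 31
hanoi(6) = 2 * 31 + 1 = 63
hanoi(7) = 2 * 63 + 1 = 127
= 127


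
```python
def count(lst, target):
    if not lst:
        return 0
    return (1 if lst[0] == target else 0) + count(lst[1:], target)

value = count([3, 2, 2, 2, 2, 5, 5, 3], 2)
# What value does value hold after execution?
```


count([3, 2, 2, 2, 2, 5, 5, 3], 2)
lst[0]=3 != 2: 0 + count([2, 2, 2, 2, 5, 5, 3], 2)
lst[0]=2 == 2: 1 + count([2, 2, 2, 5, 5, 3], 2)
lst[0]=2 == 2: 1 + count([2, 2, 5, 5, 3], 2)
lst[0]=2 == 2: 1 + count([2, 5, 5, 3], 2)
lst[0]=2 == 2: 1 + count([5, 5, 3], 2)
lst[0]=5 != 2: 0 + count([5, 3], 2)
lst[0]=5 != 2: 0 + count([3], 2)
lst[0]=3 != 2: 0 + count([], 2)
= 4


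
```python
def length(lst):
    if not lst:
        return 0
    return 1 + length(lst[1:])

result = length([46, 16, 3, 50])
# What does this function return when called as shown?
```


length([46, 16, 3, 50])
= 1 + length([16, 3, 50])
= 1 + 1 + length([3, 50])
= 1 + 1 + 1 + length([50])
= 1 + 1 + 1 + 1 + length([])
= 1 + 1 + 1 + 1 + 0
= 4


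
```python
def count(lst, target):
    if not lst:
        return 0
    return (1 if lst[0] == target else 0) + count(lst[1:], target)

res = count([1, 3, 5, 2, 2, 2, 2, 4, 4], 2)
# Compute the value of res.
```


count([1, 3, 5, 2, 2, 2, 2, 4, 4], 2)
lst[0]=1 != 2: 0 + count([3, 5, 2, 2, 2, 2, 4, 4], 2)
lst[0]=3 != 2: 0 + count([5, 2, 2, 2, 2, 4, 4], 2)
lst[0]=5 != 2: 0 + count([2, 2, 2, 2, 4, 4], 2)
lst[0]=2 == 2: 1 + count([2, 2, 2, 4, 4], 2)
lst[0]=2 == 2: 1 + count([2, 2, 4, 4], 2)
lst[0]=2 == 2: 1 + count([2, 4, 4], 2)
lst[0]=2 == 2: 1 + count([4, 4], 2)
lst[0]=4 != 2: 0 + count([4], 2)
lst[0]=4 != 2: 0 + count([], 2)
= 4


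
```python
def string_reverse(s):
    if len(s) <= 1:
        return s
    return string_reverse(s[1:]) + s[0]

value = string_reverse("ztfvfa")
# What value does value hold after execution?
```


string_reverse("ztfvfa")
= string_reverse("tfvfa") + "z"
= string_reverse("fvfa") + "t" + "z"
= string_reverse("vfa") + "f" + "t" + "z"
= string_reverse("fa") + "v" + "f" + "t" + "z"
= string_reverse("a") + "f" + "v" + "f" + "t" + "z"
= "a" + "f" + "v" + "f" + "t" + "z"
= "afvftz"


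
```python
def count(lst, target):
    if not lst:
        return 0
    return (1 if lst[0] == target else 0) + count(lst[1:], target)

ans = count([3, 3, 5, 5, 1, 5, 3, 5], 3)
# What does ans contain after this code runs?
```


count([3, 3, 5, 5, 1, 5, 3, 5], 3)
lst[0]=3 == 3: 1 + count([3, 5, 5, 1, 5, 3, 5], 3)
lst[0]=3 == 3: 1 + count([5, 5, 1, 5, 3, 5], 3)
lst[0]=5 != 3: 0 + count([5, 1, 5, 3, 5], 3)
lst[0]=5 != 3: 0 + count([1, 5, 3, 5], 3)
lst[0]=1 != 3: 0 + count([5, 3, 5], 3)
lst[0]=5 != 3: 0 + count([3, 5], 3)
lst[0]=3 == 3: 1 + count([5], 3)
lst[0]=5 != 3: 0 + count([], 3)
= 3


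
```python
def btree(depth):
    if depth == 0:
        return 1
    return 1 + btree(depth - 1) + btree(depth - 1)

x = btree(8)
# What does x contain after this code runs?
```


btree(8)
= 1 + btree(7) + btree(7)
= 1 + 2 * btree(7)
btree(k) = 2^(k+1) - 1
btree(0) = 1
btree(1) = 3
btree(2) = 7
btree(3) = 15
btree(4) = 31
btree(8) = 2^9 - 1 = 511


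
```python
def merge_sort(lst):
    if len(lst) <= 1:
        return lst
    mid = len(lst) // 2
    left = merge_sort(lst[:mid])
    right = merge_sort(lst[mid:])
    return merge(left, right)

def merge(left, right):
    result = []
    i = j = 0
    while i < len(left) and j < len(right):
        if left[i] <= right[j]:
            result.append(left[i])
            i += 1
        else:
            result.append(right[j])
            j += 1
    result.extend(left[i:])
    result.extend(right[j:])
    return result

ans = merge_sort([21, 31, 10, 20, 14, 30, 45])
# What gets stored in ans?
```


merge_sort([21, 31, 10, 20, 14, 30, 45])
Split into [21, 31, 10] and [20, 14, 30, 45]
Left sorted: [10, 21, 31]
Right sorted: [14, 20, 30, 45]
Merge [10, 21, 31] and [14, 20, 30, 45]
= [10, 14, 20, 21, 30, 31, 45]


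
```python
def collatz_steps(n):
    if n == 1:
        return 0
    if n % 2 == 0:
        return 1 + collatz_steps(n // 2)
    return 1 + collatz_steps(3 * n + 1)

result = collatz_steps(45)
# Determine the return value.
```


collatz_steps(45)
45 is odd -> 3*45+1 = 136 -> collatz_steps(136)
136 is even -> collatz_steps(68)
68 is even -> collatz_steps(34)
34 is even -> collatz_steps(17)
17 is odd -> 3*17+1 = 52 -> collatz_steps(52)
52 is even -> collatz_steps(26)
26 is even -> collatz_steps(13)
13 is odd -> 3*13+1 = 40 -> collatz_steps(40)
40 is even -> collatz_steps(20)
20 is even -> collatz_steps(10)
10 is even -> collatz_steps(5)
5 is odd -> 3*5+1 = 16 -> collatz_steps(16)
16 is even -> collatz_steps(8)
8 is even -> collatz_steps(4)
4 is even -> collatz_steps(2)
2 is even -> collatz_steps(1)
Reached 1 after 16 steps
= 16


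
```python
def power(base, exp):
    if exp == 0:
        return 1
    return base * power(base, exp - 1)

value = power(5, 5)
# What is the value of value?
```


power(5, 5)
= 5 * power(5, 4)
= 5 * 5 * power(5, 3)
= 5 * 5 * 5 * power(5, 2)
= 5 * 5 * 5 * 5 * power(5, 1)
= 5 * 5 * 5 * 5 * 5 * power(5, 0)
= 5 * 5 * 5 * 5 * 5 * 1
= 3125


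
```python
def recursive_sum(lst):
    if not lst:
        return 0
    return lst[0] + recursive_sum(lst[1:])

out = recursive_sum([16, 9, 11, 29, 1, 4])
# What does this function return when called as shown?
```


recursive_sum([16, 9, 11, 29, 1, 4])
= 16 + recursive_sum([9, 11, 29, 1, 4])
= 16 + 9 + recursive_sum([11, 29, 1, 4])
= 16 + 9 + 11 + recursive_sum([29, 1, 4])
= 16 + 9 + 11 + 29 + recursive_sum([1, 4])
= 16 + 9 + 11 + 29 + 1 + recursive_sum([4])
= 16 + 9 + 11 + 29 + 1 + 4 + recursive_sum([])
= 16 + 9 + 11 + 29 + 1 + 4 + 0
= 70


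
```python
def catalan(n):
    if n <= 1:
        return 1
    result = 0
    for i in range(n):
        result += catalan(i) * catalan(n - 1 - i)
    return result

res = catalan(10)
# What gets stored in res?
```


catalan(10)
= sum of catalan(i) * catalan(10-1-i) for i in 0..9
First compute sub-values bottom-up:
  catalan(0) = 1, catalan(1) = 1
  catalan(2) = 1*1 + 1*1 = 2
  catalan(3) = 1*2 + 1*1 + 2*1 = 5
  catalan(4) = 1*5 + 1*2 + 2*1 + 5*1 = 14
  catalan(5) = 1*14 + 1*5 + 2*2 + 5*1 + 14*1 = 42
  catalan(6) = 1*42 + 1*14 + 2*5 + 5*2 + 14*1 + 42*1 = 132
  catalan(7) = 1*132 + 1*42 + 2*14 + 5*5 + 14*2 + 42*1 + 132*1 = 429
  catalan(8) = 1*429 + 1*132 + 2*42 + 5*14 + 14*5 + 42*2 + 132*1 + 429*1 = 1430
  catalan(9) = 1*1430 + 1*429 + 2*132 + 5*42 + 14*14 + 42*5 + 132*2 + 429*1 + 1430*1 = 4862
Now catalan(10):
  catalan(0)*catalan(9) = 1*4862 = 4862
  catalan(1)*catalan(8) = 1*1430 = 1430
  catalan(2)*catalan(7) = 2*429 = 858
  catalan(3)*catalan(6) = 5*132 = 660
  catalan(4)*catalan(5) = 14*42 = 588
  catalan(5)*catalan(4) = 42*14 = 588
  catalan(6)*catalan(3) = 132*5 = 660
  catalan(7)*catalan(2) = 429*2 = 858
  catalan(8)*catalan(1) = 1430*1 = 1430
  catalan(9)*catalan(0) = 4862*1 = 4862
= 4862 + 1430 + 858 + 660 + 588 + 588 + 660 + 858 + 1430 + 4862
= 16796


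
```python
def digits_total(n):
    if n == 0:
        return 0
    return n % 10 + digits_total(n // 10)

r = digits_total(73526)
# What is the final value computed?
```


digits_total(73526)
= 6 + digits_total(7352)
= 6 + 2 + digits_total(735)
= 6 + 2 + 5 + digits_total(73)
= 6 + 2 + 5 + 3 + digits_total(7)
= 6 + 2 + 5 + 3 + 7 + digits_total(0)
= 6 + 2 + 5 + 3 + 7 + 0
= 23


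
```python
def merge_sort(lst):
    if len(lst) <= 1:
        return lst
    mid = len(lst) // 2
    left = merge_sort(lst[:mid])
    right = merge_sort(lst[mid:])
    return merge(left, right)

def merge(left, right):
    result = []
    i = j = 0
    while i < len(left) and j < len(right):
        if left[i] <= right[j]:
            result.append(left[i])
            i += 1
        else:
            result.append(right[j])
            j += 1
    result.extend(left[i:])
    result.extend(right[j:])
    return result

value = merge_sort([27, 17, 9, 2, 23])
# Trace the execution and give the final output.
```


merge_sort([27, 17, 9, 2, 23])
Split into [27, 17] and [9, 2, 23]
Left sorted: [17, 27]
Right sorted: [2, 9, 23]
Merge [17, 27] and [2, 9, 23]
= [2, 9, 17, 23, 27]


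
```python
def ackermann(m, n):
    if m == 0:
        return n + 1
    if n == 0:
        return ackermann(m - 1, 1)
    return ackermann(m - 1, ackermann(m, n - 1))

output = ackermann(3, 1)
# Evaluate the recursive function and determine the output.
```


ackermann(3, 1)
= ackermann(2, ackermann(3, 0))
First compute ackermann(3, 0) = 5
= ackermann(2, 5)
= 13


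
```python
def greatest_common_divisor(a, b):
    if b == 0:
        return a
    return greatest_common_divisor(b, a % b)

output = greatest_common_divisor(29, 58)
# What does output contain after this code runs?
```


greatest_common_divisor(29, 58)
= greatest_common_divisor(58, 29 % 58) = greatest_common_divisor(58, 29)
= greatest_common_divisor(29, 58 % 29) = greatest_common_divisor(29, 0)
b == 0, return a = 29


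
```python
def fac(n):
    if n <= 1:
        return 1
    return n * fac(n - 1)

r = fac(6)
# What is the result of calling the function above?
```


fac(6)
= 6 * fac(5)
= 6 * 5 * fac(4)
= 6 * 5 * 4 * fac(3)
= 6 * 5 * 4 * 3 * fac(2)
= 6 * 5 * 4 * 3 * 2 * fac(1)
= 6 * 5 * 4 * 3 * 2 * 1
= 720


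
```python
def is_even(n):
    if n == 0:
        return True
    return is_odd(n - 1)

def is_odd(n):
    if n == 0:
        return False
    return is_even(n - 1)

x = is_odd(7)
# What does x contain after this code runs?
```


is_odd(7)
= is_even(6)
= is_odd(5)
= is_even(4)
= is_odd(3)
= is_even(2)
= is_odd(1)
= is_even(0)
n == 0: return True
= True


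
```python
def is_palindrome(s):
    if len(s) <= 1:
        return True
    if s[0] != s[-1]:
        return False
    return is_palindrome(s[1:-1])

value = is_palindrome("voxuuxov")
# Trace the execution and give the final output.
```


is_palindrome("voxuuxov")
"voxuuxov": s[0]='v' == s[-1]='v' -> is_palindrome("oxuuxo")
"oxuuxo": s[0]='o' == s[-1]='o' -> is_palindrome("xuux")
"xuux": s[0]='x' == s[-1]='x' -> is_palindrome("uu")
"uu": s[0]='u' == s[-1]='u' -> is_palindrome("")
"": len <= 1 -> True
= True


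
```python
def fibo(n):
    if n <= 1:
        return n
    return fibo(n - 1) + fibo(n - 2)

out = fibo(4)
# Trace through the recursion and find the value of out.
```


fibo(4)
= fibo(3) + fibo(2)
= (fibo(2) + fibo(1)) + fibo(2)
Computing bottom-up: fibo(0)=0, fibo(1)=1, fibo(2)=1, fibo(3)=2, fibo(4)=3
= 3


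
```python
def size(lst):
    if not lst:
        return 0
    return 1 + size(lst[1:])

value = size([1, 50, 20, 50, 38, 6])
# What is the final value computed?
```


size([1, 50, 20, 50, 38, 6])
= 1 + size([50, 20, 50, 38, 6])
= 1 + 1 + size([20, 50, 38, 6])
= 1 + 1 + 1 + size([50, 38, 6])
= 1 + 1 + 1 + 1 + size([38, 6])
= 1 + 1 + 1 + 1 + 1 + size([6])
= 1 + 1 + 1 + 1 + 1 + 1 + size([])
= 1 + 1 + 1 + 1 + 1 + 1 + 0
= 6


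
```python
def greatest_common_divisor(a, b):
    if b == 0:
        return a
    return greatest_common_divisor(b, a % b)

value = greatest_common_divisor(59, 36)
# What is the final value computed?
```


greatest_common_divisor(59, 36)
= greatest_common_divisor(36, 59 % 36) = greatest_common_divisor(36, 23)
= greatest_common_divisor(23, 36 % 23) = greatest_common_divisor(23, 13)
= greatest_common_divisor(13, 23 % 13) = greatest_common_divisor(13, 10)
= greatest_common_divisor(10, 13 % 10) = greatest_common_divisor(10, 3)
= greatest_common_divisor(3, 10 % 3) = greatest_common_divisor(3, 1)
= greatest_common_divisor(1, 3 % 1) = greatest_common_divisor(1, 0)
b == 0, return a = 1


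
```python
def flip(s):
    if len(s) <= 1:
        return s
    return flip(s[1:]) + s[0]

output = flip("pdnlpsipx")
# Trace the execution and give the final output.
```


flip("pdnlpsipx")
= flip("dnlpsipx") + "p"
= flip("nlpsipx") + "d" + "p"
= flip("lpsipx") + "n" + "d" + "p"
= flip("psipx") + "l" + "n" + "d" + "p"
= flip("sipx") + "p" + "l" + "n" + "d" + "p"
= flip("ipx") + "s" + "p" + "l" + "n" + "d" + "p"
= flip("px") + "i" + "s" + "p" + "l" + "n" + "d" + "p"
= flip("x") + "p" + "i" + "s" + "p" + "l" + "n" + "d" + "p"
= "x" + "p" + "i" + "s" + "p" + "l" + "n" + "d" + "p"
= "xpisplndp"


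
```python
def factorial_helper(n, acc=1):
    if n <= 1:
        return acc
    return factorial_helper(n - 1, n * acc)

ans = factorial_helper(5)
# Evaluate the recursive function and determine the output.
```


factorial_helper(5, 1)
= factorial_helper(4, 5 * 1) = factorial_helper(4, 5)
= factorial_helper(3, 4 * 5) = factorial_helper(3, 20)
= factorial_helper(2, 3 * 20) = factorial_helper(2, 60)
= factorial_helper(1, 2 * 60) = factorial_helper(1, 120)
n <= 1, return acc = 120


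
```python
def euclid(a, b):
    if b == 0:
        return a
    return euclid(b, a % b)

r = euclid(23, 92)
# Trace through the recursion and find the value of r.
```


euclid(23, 92)
= euclid(92, 23 % 92) = euclid(92, 23)
= euclid(23, 92 % 23) = euclid(23, 0)
b == 0, return a = 23


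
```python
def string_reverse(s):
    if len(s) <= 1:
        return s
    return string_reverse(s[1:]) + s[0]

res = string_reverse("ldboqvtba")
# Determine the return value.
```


string_reverse("ldboqvtba")
= string_reverse("dboqvtba") + "l"
= string_reverse("boqvtba") + "d" + "l"
= string_reverse("oqvtba") + "b" + "d" + "l"
= string_reverse("qvtba") + "o" + "b" + "d" + "l"
= string_reverse("vtba") + "q" + "o" + "b" + "d" + "l"
= string_reverse("tba") + "v" + "q" + "o" + "b" + "d" + "l"
= string_reverse("ba") + "t" + "v" + "q" + "o" + "b" + "d" + "l"
= string_reverse("a") + "b" + "t" + "v" + "q" + "o" + "b" + "d" + "l"
= "a" + "b" + "t" + "v" + "q" + "o" + "b" + "d" + "l"
= "abtvqobdl"
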